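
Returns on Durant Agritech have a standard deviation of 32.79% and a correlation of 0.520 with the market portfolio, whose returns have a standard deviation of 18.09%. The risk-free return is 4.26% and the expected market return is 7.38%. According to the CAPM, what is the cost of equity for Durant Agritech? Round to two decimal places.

7.20%

β = ρ × σ_i / σ_m = 0.520 × 32.79% / 18.09% = 0.9426
MRP = 7.38% − 4.26% = 3.12%
E(R) = 4.26% + 0.9426 × 3.12% = 7.20%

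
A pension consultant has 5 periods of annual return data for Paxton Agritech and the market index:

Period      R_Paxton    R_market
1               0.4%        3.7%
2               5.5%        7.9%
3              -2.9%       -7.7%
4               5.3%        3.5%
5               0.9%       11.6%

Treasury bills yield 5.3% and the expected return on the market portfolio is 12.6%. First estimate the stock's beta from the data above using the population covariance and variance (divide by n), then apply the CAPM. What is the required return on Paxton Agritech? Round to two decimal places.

Mean R_i = (0.4 + 5.5 − 2.9 + 5.3 + 0.9) / 5 = 1.8400%
Mean R_m = (3.7 + 7.9 − 7.7 + 3.5 + 11.6) / 5 = 3.8000%
Σ(R_i − R̄_i)(R_m − R̄_m) = 61.2900  ⇒  Cov = 61.2900 / 5 = 12.2580
Σ(R_m − R̄_m)² = 210.0000  ⇒  Var(R_m) = 210.0000 / 5 = 42.0000
β = Cov / Var(R_m) = 12.2580 / 42.0000 = 0.2919
MRP = 12.6% − 5.3% = 7.30%
E(R) = R_f + β × MRP = 5.3% + 0.2919 × 7.3% = 7.43%

7.43%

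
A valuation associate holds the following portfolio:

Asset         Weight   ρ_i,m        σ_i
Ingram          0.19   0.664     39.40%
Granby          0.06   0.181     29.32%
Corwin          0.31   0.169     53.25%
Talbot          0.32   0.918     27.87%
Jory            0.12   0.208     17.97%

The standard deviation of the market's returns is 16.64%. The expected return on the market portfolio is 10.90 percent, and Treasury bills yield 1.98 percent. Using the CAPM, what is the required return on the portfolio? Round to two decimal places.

β_Ingram = 0.664 × 39.40% / 16.64% = 1.5722
β_Granby = 0.181 × 29.32% / 16.64% = 0.3189
β_Corwin = 0.169 × 53.25% / 16.64% = 0.5408
β_Talbot = 0.918 × 27.87% / 16.64% = 1.5375
β_Jory = 0.208 × 17.97% / 16.64% = 0.2246
β_P = Σ w_i β_i = 0.19×1.5722 + 0.06×0.3189 + 0.31×0.5408 + 0.32×1.5375 + 0.12×0.2246 = 1.0045
MRP = 10.90% − 1.98% = 8.92%
E(R_P) = R_f + β_P × MRP = 1.98% + 1.0045 × 8.92% = 10.94%

10.94%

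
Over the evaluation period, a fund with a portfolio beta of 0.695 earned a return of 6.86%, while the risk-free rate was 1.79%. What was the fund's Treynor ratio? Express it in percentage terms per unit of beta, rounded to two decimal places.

7.29%

Treynor = (R_P − R_f) / β_P = (6.86% − 1.79%) / 0.6950 = 5.07% / 0.6950 = 7.29%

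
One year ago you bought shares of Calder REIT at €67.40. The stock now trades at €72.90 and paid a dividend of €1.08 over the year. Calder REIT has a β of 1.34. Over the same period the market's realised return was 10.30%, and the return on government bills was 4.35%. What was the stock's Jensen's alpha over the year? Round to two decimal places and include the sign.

-2.56%

Realised HPR = (P1 + D1 − P0) / P0 = (72.90 + 1.08 − 67.40) / 67.40 = 6.58 / 67.40 = 9.7626%
MRP = 10.30% − 4.35% = 5.95%
CAPM required = R_f + β·MRP = 4.35% + 1.34 × 5.95% = 12.3230%
α = realised − required = 9.7626% − 12.3230% = -2.56%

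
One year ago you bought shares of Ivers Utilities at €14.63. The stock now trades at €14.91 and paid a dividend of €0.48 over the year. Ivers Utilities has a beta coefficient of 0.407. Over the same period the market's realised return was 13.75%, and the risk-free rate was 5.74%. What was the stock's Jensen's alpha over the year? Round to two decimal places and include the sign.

-3.81%

Realised HPR = (P1 + D1 − P0) / P0 = (14.91 + 0.48 − 14.63) / 14.63 = 0.76 / 14.63 = 5.1948%
MRP = 13.75% − 5.74% = 8.01%
CAPM required = R_f + β·MRP = 5.74% + 0.407 × 8.01% = 9.00007%
α = realised − required = 5.1948% − 9.00007% = -3.81%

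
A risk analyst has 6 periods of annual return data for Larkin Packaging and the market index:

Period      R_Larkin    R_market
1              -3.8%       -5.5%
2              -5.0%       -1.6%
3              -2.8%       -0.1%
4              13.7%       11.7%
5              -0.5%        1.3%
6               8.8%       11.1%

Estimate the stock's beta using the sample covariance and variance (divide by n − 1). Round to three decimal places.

Mean R_i = (-3.8 − 5.0 − 2.8 + 13.7 − 0.5 + 8.8) / 6 = 1.7333%
Mean R_m = (-5.5 − 1.6 − 0.1 + 11.7 + 1.3 + 11.1) / 6 = 2.8167%
Σ(R_i − R̄_i)(R_m − R̄_m) = 257.2067  ⇒  Cov = 257.2067 / 5 = 51.4413
Σ(R_m − R̄_m)² = 247.0083  ⇒  Var(R_m) = 247.0083 / 5 = 49.4017
β = Cov / Var(R_m) = 51.4413 / 49.4017 = 1.0413

1.041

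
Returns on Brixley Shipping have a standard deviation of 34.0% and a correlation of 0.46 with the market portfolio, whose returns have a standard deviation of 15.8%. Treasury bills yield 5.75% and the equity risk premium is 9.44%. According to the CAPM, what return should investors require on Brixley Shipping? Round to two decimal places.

β = ρ × σ_i / σ_m = 0.46 × 34.0% / 15.8% = 0.9899
E(R) = 5.75% + 0.9899 × 9.44% = 15.09%

15.09%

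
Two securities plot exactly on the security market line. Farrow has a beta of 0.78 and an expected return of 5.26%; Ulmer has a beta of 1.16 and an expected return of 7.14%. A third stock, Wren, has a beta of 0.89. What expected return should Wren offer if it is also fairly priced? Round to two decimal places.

5.80%

MRP (SML slope) = (7.14% − 5.26%) / (1.16 − 0.78) = 1.88% / 0.38 = 4.9474%
R_f (intercept) = 5.26% − 0.78 × 4.9474% = 1.4010%
E(R_Wren) = R_f + β × MRP = 1.4010% + 0.89 × 4.9474% = 5.80%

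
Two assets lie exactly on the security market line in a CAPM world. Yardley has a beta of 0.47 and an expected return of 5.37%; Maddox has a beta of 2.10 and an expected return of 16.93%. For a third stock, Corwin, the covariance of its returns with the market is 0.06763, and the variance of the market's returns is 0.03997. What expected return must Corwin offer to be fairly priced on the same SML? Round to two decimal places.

MRP = (16.93% − 5.37%) / (2.10 − 0.47) = 7.0920%
R_f = 5.37% − 0.47 × 7.0920% = 2.0368%
β_Corwin = Cov / Var(R_m) = 0.06763 / 0.03997 = 1.6920
E(R_Corwin) = R_f + β × MRP = 2.0368% + 1.6920 × 7.0920% = 14.04%

14.04%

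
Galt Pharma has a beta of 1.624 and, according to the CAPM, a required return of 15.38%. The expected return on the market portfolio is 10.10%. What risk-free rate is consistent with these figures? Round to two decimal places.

E(R) = R_f + β(E(R_m) − R_f) = R_f(1 − β) + β·E(R_m)
15.38% = R_f × (1 − 1.624) + 1.624 × 10.10%
15.38% = R_f × -0.624 + 16.40240%
R_f = (15.38% − 16.40240%) / -0.624 = 1.64%

1.64%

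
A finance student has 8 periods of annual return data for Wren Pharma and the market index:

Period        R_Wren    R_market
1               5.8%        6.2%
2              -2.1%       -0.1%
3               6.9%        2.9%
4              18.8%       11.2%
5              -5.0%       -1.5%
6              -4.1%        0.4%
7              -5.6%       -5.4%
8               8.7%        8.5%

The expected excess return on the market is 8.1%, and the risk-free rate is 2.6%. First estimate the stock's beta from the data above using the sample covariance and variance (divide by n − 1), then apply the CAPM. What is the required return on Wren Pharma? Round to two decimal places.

Mean R_i = (5.8 − 2.1 + 6.9 + 18.8 − 5.0 − 4.1 − 5.6 + 8.7) / 8 = 2.9250%
Mean R_m = (6.2 − 0.1 + 2.9 + 11.2 − 1.5 + 0.4 − 5.4 + 8.5) / 8 = 2.7750%
Σ(R_i − R̄_i)(R_m − R̄_m) = 311.8550  ⇒  Cov = 311.8550 / 7 = 44.5507
Σ(R_m − R̄_m)² = 214.5150  ⇒  Var(R_m) = 214.5150 / 7 = 30.6450
β = Cov / Var(R_m) = 44.5507 / 30.6450 = 1.4538
E(R) = R_f + β × MRP = 2.6% + 1.4538 × 8.1% = 14.38%

14.38%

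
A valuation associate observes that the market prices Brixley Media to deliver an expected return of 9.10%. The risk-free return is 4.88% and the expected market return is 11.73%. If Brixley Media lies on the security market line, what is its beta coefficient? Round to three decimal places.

MRP = 11.73% − 4.88% = 6.85%
β = (E(R) − R_f) / MRP = (9.10% − 4.88%) / 6.85% = 4.22% / 6.85% = 0.616

0.616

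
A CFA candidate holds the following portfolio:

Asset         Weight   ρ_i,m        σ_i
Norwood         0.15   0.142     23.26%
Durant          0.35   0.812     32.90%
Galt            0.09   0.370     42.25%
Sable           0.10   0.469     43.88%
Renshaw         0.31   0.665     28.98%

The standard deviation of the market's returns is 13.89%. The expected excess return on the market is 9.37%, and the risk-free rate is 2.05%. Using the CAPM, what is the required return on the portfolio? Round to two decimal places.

β_Norwood = 0.142 × 23.26% / 13.89% = 0.2378
β_Durant = 0.812 × 32.90% / 13.89% = 1.9233
β_Galt = 0.370 × 42.25% / 13.89% = 1.1254
β_Sable = 0.469 × 43.88% / 13.89% = 1.4816
β_Renshaw = 0.665 × 28.98% / 13.89% = 1.3875
β_P = Σ w_i β_i = 0.15×0.2378 + 0.35×1.9233 + 0.09×1.1254 + 0.10×1.4816 + 0.31×1.3875 = 1.3884
E(R_P) = R_f + β_P × MRP = 2.05% + 1.3884 × 9.37% = 15.06%

15.06%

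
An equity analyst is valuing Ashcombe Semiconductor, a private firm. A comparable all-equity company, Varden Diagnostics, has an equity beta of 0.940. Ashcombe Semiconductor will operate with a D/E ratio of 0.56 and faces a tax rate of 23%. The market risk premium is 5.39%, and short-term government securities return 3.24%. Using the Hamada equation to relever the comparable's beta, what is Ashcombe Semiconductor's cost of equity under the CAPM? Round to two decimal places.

β_L = β_U × [1 + (1 − t)(D/E)] = 0.940 × [1 + (1 − 0.23) × 0.56]
    = 0.940 × [1 + 0.77 × 0.56] = 0.940 × 1.4312 = 1.3453
E(R) = R_f + β_L × MRP = 3.24% + 1.3453 × 5.39% = 10.49%

10.49%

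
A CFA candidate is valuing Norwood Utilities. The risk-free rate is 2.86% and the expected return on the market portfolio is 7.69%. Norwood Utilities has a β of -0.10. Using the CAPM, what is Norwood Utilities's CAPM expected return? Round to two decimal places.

2.38%

Market risk premium = E(R_m) − R_f = 7.69% − 2.86% = 4.83%
E(R) = R_f + β × MRP = 2.86% + -0.10 × 4.83% = 2.38%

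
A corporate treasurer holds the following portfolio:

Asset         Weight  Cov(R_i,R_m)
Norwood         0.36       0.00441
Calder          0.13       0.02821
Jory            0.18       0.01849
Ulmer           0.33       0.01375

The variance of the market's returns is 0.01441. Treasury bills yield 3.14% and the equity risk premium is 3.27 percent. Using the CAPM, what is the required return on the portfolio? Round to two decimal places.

6.12%

β_Norwood = 0.00441 / 0.01441 = 0.3060
β_Calder = 0.02821 / 0.01441 = 1.9577
β_Jory = 0.01849 / 0.01441 = 1.2831
β_Ulmer = 0.01375 / 0.01441 = 0.9542
β_P = Σ w_i β_i = 0.36×0.3060 + 0.13×1.9577 + 0.18×1.2831 + 0.33×0.9542 = 0.9105
E(R_P) = R_f + β_P × MRP = 3.14% + 0.9105 × 3.27% = 6.12%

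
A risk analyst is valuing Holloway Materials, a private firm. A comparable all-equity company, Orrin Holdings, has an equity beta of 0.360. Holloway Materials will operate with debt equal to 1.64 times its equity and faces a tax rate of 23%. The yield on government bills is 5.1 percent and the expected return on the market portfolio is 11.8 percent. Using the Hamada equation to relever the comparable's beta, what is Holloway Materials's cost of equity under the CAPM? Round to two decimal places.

β_L = β_U × [1 + (1 − t)(D/E)] = 0.360 × [1 + (1 − 0.23) × 1.64]
    = 0.360 × [1 + 0.77 × 1.64] = 0.360 × 2.2628 = 0.8146
MRP = 11.8% − 5.1% = 6.70%
E(R) = R_f + β_L × MRP = 5.1% + 0.8146 × 6.7% = 10.56%

10.56%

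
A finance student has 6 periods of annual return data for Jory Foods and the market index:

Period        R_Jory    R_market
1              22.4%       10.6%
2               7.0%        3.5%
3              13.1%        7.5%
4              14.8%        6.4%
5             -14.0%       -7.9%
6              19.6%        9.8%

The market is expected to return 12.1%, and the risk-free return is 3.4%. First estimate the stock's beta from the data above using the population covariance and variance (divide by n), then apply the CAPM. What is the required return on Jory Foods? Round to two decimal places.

Mean R_i = (22.4 + 7.0 + 13.1 + 14.8 − 14.0 + 19.6) / 6 = 10.4833%
Mean R_m = (10.6 + 3.5 + 7.5 + 6.4 − 7.9 + 9.8) / 6 = 4.9833%
Σ(R_i − R̄_i)(R_m − R̄_m) = 444.1383  ⇒  Cov = 444.1383 / 6 = 74.0231
Σ(R_m − R̄_m)² = 231.2683  ⇒  Var(R_m) = 231.2683 / 6 = 38.5447
β = Cov / Var(R_m) = 74.0231 / 38.5447 = 1.9204
MRP = 12.1% − 3.4% = 8.70%
E(R) = R_f + β × MRP = 3.4% + 1.9204 × 8.7% = 20.11%

20.11%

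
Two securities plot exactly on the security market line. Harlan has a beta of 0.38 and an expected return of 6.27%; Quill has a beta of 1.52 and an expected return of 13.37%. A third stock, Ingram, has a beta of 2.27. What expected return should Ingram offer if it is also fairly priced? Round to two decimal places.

18.04%

MRP (SML slope) = (13.37% − 6.27%) / (1.52 − 0.38) = 7.10% / 1.14 = 6.2281%
R_f (intercept) = 6.27% − 0.38 × 6.2281% = 3.9033%
E(R_Ingram) = R_f + β × MRP = 3.9033% + 2.27 × 6.2281% = 18.04%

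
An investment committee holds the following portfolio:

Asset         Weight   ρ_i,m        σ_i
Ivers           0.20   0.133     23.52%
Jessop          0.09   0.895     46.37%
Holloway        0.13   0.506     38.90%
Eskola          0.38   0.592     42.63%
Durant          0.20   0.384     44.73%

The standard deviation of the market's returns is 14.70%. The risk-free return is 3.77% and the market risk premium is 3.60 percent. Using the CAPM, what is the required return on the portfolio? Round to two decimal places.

β_Ivers = 0.133 × 23.52% / 14.70% = 0.2128
β_Jessop = 0.895 × 46.37% / 14.70% = 2.8232
β_Holloway = 0.506 × 38.90% / 14.70% = 1.3390
β_Eskola = 0.592 × 42.63% / 14.70% = 1.7168
β_Durant = 0.384 × 44.73% / 14.70% = 1.1685
β_P = Σ w_i β_i = 0.20×0.2128 + 0.09×2.8232 + 0.13×1.3390 + 0.38×1.7168 + 0.20×1.1685 = 1.3568
E(R_P) = R_f + β_P × MRP = 3.77% + 1.3568 × 3.60% = 8.65%

8.65%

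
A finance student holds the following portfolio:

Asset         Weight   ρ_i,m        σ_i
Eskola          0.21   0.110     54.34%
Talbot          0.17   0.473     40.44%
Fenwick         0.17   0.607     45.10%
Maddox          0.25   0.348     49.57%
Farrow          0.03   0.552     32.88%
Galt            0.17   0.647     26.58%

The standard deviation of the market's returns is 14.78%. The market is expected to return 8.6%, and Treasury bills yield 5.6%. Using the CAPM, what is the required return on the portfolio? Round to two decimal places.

9.04%

β_Eskola = 0.110 × 54.34% / 14.78% = 0.4044
β_Talbot = 0.473 × 40.44% / 14.78% = 1.2942
β_Fenwick = 0.607 × 45.10% / 14.78% = 1.8522
β_Maddox = 0.348 × 49.57% / 14.78% = 1.1671
β_Farrow = 0.552 × 32.88% / 14.78% = 1.2280
β_Galt = 0.647 × 26.58% / 14.78% = 1.1635
β_P = Σ w_i β_i = 0.21×0.4044 + 0.17×1.2942 + 0.17×1.8522 + 0.25×1.1671 + 0.03×1.2280 + 0.17×1.1635 = 1.1462
MRP = 8.6% − 5.6% = 3.00%
E(R_P) = R_f + β_P × MRP = 5.6% + 1.1462 × 3.0% = 9.04%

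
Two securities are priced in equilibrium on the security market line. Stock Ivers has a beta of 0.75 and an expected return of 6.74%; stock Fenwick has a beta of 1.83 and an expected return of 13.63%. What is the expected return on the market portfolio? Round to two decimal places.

8.33%

Both satisfy E(R) = R_f + β·MRP, so the slope of the SML is
MRP = (13.63% − 6.74%) / (1.83 − 0.75) = 6.89% / 1.08 = 6.3796%
R_f = E(R_Ivers) − β_Ivers·MRP = 6.74% − 0.75 × 6.3796% = 1.9553%
E(R_m) = R_f + MRP = 1.9553% + 6.3796% = 8.33%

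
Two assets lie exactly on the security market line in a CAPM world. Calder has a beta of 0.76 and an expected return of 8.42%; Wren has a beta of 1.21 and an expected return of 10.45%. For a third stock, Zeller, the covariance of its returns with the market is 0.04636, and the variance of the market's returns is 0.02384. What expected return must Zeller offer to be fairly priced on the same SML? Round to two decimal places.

MRP = (10.45% − 8.42%) / (1.21 − 0.76) = 4.5111%
R_f = 8.42% − 0.76 × 4.5111% = 4.9916%
β_Zeller = Cov / Var(R_m) = 0.04636 / 0.02384 = 1.9446
E(R_Zeller) = R_f + β × MRP = 4.9916% + 1.9446 × 4.5111% = 13.76%

13.76%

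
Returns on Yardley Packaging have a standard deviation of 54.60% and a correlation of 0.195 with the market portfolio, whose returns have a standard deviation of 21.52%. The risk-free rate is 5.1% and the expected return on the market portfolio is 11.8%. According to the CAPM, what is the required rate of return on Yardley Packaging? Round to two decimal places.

β = ρ × σ_i / σ_m = 0.195 × 54.60% / 21.52% = 0.4947
MRP = 11.8% − 5.1% = 6.70%
E(R) = 5.1% + 0.4947 × 6.7% = 8.41%

8.41%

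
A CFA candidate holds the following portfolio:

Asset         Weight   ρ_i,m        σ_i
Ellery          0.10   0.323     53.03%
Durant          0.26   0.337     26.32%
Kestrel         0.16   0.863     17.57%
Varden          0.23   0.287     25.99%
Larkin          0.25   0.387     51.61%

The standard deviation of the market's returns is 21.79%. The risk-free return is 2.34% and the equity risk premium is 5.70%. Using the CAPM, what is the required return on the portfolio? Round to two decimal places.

5.78%

β_Ellery = 0.323 × 53.03% / 21.79% = 0.7861
β_Durant = 0.337 × 26.32% / 21.79% = 0.4071
β_Kestrel = 0.863 × 17.57% / 21.79% = 0.6959
β_Varden = 0.287 × 25.99% / 21.79% = 0.3423
β_Larkin = 0.387 × 51.61% / 21.79% = 0.9166
β_P = Σ w_i β_i = 0.10×0.7861 + 0.26×0.4071 + 0.16×0.6959 + 0.23×0.3423 + 0.25×0.9166 = 0.6037
E(R_P) = R_f + β_P × MRP = 2.34% + 0.6037 × 5.70% = 5.78%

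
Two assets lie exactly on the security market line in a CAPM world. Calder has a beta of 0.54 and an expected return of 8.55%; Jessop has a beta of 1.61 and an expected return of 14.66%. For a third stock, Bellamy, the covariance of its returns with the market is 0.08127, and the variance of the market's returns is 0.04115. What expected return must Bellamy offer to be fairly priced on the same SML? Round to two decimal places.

MRP = (14.66% − 8.55%) / (1.61 − 0.54) = 5.7103%
R_f = 8.55% − 0.54 × 5.7103% = 5.4664%
β_Bellamy = Cov / Var(R_m) = 0.08127 / 0.04115 = 1.9750
E(R_Bellamy) = R_f + β × MRP = 5.4664% + 1.9750 × 5.7103% = 16.74%

16.74%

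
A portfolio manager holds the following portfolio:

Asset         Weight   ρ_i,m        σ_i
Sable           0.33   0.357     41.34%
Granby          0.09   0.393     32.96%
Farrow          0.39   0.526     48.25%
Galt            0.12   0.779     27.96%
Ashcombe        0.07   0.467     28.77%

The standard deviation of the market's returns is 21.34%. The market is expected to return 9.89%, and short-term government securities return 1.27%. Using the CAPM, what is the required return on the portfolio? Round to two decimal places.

β_Sable = 0.357 × 41.34% / 21.34% = 0.6916
β_Granby = 0.393 × 32.96% / 21.34% = 0.6070
β_Farrow = 0.526 × 48.25% / 21.34% = 1.1893
β_Galt = 0.779 × 27.96% / 21.34% = 1.0207
β_Ashcombe = 0.467 × 28.77% / 21.34% = 0.6296
β_P = Σ w_i β_i = 0.33×0.6916 + 0.09×0.6070 + 0.39×1.1893 + 0.12×1.0207 + 0.07×0.6296 = 0.9132
MRP = 9.89% − 1.27% = 8.62%
E(R_P) = R_f + β_P × MRP = 1.27% + 0.9132 × 8.62% = 9.14%

9.14%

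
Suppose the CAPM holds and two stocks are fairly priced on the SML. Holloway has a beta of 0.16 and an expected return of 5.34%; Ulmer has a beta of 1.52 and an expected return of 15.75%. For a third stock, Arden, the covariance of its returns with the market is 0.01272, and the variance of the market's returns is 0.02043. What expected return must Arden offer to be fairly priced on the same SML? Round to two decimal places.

8.88%

MRP = (15.75% − 5.34%) / (1.52 − 0.16) = 7.6544%
R_f = 5.34% − 0.16 × 7.6544% = 4.1153%
β_Arden = Cov / Var(R_m) = 0.01272 / 0.02043 = 0.6226
E(R_Arden) = R_f + β × MRP = 4.1153% + 0.6226 × 7.6544% = 8.88%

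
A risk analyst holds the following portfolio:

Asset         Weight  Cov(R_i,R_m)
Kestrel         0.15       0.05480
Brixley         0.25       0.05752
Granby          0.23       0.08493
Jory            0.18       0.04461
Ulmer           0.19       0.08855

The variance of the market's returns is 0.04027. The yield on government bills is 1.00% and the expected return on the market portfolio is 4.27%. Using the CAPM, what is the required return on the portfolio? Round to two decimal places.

β_Kestrel = 0.05480 / 0.04027 = 1.3608
β_Brixley = 0.05752 / 0.04027 = 1.4284
β_Granby = 0.08493 / 0.04027 = 2.1090
β_Jory = 0.04461 / 0.04027 = 1.1078
β_Ulmer = 0.08855 / 0.04027 = 2.1989
β_P = Σ w_i β_i = 0.15×1.3608 + 0.25×1.4284 + 0.23×2.1090 + 0.18×1.1078 + 0.19×2.1989 = 1.6635
MRP = 4.27% − 1.00% = 3.27%
E(R_P) = R_f + β_P × MRP = 1.00% + 1.6635 × 3.27% = 6.44%

6.44%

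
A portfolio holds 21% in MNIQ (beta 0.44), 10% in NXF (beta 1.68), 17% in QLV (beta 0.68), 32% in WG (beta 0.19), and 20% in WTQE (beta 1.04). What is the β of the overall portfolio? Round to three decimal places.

β_P = Σ w_i β_i = 0.21×0.44 + 0.10×1.68 + 0.17×0.68 + 0.32×0.19 + 0.20×1.04 = 0.6448

0.645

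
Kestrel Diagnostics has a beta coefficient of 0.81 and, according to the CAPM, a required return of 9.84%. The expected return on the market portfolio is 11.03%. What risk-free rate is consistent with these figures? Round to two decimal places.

E(R) = R_f + β(E(R_m) − R_f) = R_f(1 − β) + β·E(R_m)
9.84% = R_f × (1 − 0.81) + 0.81 × 11.03%
9.84% = R_f × 0.19 + 8.9343%
R_f = (9.84% − 8.9343%) / 0.19 = 4.77%

4.77%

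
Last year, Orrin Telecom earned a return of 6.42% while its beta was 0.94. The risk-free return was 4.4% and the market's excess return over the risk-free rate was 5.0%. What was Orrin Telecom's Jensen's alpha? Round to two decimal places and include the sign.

-2.68%

CAPM benchmark = R_f + β(R_m − R_f) = 4.4% + 0.94 × 5.0% = 9.1000%
α = actual − benchmark = 6.42% − 9.1000% = -2.68%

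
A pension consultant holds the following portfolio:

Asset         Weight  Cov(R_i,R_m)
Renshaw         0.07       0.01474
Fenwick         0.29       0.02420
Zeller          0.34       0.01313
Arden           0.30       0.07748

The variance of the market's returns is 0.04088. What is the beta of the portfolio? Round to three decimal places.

β_Renshaw = 0.01474 / 0.04088 = 0.3606
β_Fenwick = 0.02420 / 0.04088 = 0.5920
β_Zeller = 0.01313 / 0.04088 = 0.3212
β_Arden = 0.07748 / 0.04088 = 1.8953
β_P = Σ w_i β_i = 0.07×0.3606 + 0.29×0.5920 + 0.34×0.3212 + 0.30×1.8953 = 0.8747

0.875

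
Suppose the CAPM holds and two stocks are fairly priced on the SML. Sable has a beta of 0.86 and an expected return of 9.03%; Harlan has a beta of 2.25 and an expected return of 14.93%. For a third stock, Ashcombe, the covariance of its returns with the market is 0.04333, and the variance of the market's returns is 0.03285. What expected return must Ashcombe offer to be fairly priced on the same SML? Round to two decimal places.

MRP = (14.93% − 9.03%) / (2.25 − 0.86) = 4.2446%
R_f = 9.03% − 0.86 × 4.2446% = 5.3796%
β_Ashcombe = Cov / Var(R_m) = 0.04333 / 0.03285 = 1.3190
E(R_Ashcombe) = R_f + β × MRP = 5.3796% + 1.3190 × 4.2446% = 10.98%

10.98%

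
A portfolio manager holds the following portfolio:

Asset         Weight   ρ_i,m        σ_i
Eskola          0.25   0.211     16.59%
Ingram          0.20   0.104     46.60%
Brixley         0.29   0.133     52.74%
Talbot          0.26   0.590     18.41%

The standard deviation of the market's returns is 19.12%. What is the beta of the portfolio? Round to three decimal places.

0.351

β_Eskola = 0.211 × 16.59% / 19.12% = 0.1831
β_Ingram = 0.104 × 46.60% / 19.12% = 0.2535
β_Brixley = 0.133 × 52.74% / 19.12% = 0.3669
β_Talbot = 0.590 × 18.41% / 19.12% = 0.5681
β_P = Σ w_i β_i = 0.25×0.1831 + 0.20×0.2535 + 0.29×0.3669 + 0.26×0.5681 = 0.3506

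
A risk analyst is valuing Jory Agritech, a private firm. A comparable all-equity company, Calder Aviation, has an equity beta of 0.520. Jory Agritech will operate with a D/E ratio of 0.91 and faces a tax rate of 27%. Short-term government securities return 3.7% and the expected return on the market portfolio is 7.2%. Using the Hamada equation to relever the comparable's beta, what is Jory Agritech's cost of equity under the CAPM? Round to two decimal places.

6.73%

β_L = β_U × [1 + (1 − t)(D/E)] = 0.520 × [1 + (1 − 0.27) × 0.91]
    = 0.520 × [1 + 0.73 × 0.91] = 0.520 × 1.6643 = 0.8654
MRP = 7.2% − 3.7% = 3.50%
E(R) = R_f + β_L × MRP = 3.7% + 0.8654 × 3.5% = 6.73%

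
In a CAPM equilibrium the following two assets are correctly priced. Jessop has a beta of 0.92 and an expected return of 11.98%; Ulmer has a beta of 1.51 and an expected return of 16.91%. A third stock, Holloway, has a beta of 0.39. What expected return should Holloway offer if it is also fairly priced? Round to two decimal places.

7.55%

MRP (SML slope) = (16.91% − 11.98%) / (1.51 − 0.92) = 4.93% / 0.59 = 8.3559%
R_f (intercept) = 11.98% − 0.92 × 8.3559% = 4.2926%
E(R_Holloway) = R_f + β × MRP = 4.2926% + 0.39 × 8.3559% = 7.55%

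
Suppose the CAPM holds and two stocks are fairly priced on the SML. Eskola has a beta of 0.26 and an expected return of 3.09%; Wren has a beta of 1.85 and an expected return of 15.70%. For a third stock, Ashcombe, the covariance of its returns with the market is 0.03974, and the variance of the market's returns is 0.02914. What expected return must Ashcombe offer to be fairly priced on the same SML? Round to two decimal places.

MRP = (15.70% − 3.09%) / (1.85 − 0.26) = 7.9308%
R_f = 3.09% − 0.26 × 7.9308% = 1.0280%
β_Ashcombe = Cov / Var(R_m) = 0.03974 / 0.02914 = 1.3638
E(R_Ashcombe) = R_f + β × MRP = 1.0280% + 1.3638 × 7.9308% = 11.84%

11.84%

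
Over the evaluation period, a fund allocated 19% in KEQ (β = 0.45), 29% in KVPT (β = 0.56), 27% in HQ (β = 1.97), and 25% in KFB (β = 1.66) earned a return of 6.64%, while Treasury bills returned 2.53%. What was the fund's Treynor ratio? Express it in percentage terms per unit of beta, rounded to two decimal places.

β_P = 0.19×0.45 + 0.29×0.56 + 0.27×1.97 + 0.25×1.66 = 1.1948
Treynor = (R_P − R_f) / β_P = (6.64% − 2.53%) / 1.1948 = 4.11% / 1.1948 = 3.44%

3.44%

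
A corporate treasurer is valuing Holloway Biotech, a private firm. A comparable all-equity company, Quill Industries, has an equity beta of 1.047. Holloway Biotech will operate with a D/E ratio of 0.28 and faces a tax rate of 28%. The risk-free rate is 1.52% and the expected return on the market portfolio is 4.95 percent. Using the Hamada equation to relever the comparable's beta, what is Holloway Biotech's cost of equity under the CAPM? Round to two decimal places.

β_L = β_U × [1 + (1 − t)(D/E)] = 1.047 × [1 + (1 − 0.28) × 0.28]
    = 1.047 × [1 + 0.72 × 0.28] = 1.047 × 1.2016 = 1.2581
MRP = 4.95% − 1.52% = 3.43%
E(R) = R_f + β_L × MRP = 1.52% + 1.2581 × 3.43% = 5.84%

5.84%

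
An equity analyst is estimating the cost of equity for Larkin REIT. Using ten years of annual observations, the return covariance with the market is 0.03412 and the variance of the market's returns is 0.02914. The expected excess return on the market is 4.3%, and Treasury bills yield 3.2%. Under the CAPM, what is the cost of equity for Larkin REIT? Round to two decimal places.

8.23%

β = Cov(R_i, R_m) / Var(R_m) = 0.03412 / 0.02914 = 1.1709
E(R) = R_f + β × MRP = 3.2% + 1.1709 × 4.3% = 8.23%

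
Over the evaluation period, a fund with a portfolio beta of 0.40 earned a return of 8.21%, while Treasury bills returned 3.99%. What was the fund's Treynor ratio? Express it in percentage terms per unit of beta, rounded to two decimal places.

Treynor = (R_P − R_f) / β_P = (8.21% − 3.99%) / 0.4000 = 4.22% / 0.4000 = 10.55%

10.55%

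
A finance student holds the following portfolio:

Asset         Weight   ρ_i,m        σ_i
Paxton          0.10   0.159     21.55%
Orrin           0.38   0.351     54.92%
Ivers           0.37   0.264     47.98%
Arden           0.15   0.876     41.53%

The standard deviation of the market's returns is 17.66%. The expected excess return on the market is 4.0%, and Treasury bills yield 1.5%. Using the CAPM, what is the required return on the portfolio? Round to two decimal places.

5.53%

β_Paxton = 0.159 × 21.55% / 17.66% = 0.1940
β_Orrin = 0.351 × 54.92% / 17.66% = 1.0916
β_Ivers = 0.264 × 47.98% / 17.66% = 0.7173
β_Arden = 0.876 × 41.53% / 17.66% = 2.0600
β_P = Σ w_i β_i = 0.10×0.1940 + 0.38×1.0916 + 0.37×0.7173 + 0.15×2.0600 = 1.0086
E(R_P) = R_f + β_P × MRP = 1.5% + 1.0086 × 4.0% = 5.53%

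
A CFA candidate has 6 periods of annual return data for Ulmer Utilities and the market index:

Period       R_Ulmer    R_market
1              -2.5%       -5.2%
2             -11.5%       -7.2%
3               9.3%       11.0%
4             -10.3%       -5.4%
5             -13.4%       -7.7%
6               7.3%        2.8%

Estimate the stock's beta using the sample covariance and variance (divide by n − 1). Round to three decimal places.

Mean R_i = (-2.5 − 11.5 + 9.3 − 10.3 − 13.4 + 7.3) / 6 = -3.5167%
Mean R_m = (-5.2 − 7.2 + 11.0 − 5.4 − 7.7 + 2.8) / 6 = -1.9500%
Σ(R_i − R̄_i)(R_m − R̄_m) = 336.1950  ⇒  Cov = 336.1950 / 5 = 67.2390
Σ(R_m − R̄_m)² = 273.3550  ⇒  Var(R_m) = 273.3550 / 5 = 54.6710
β = Cov / Var(R_m) = 67.2390 / 54.6710 = 1.2299

1.230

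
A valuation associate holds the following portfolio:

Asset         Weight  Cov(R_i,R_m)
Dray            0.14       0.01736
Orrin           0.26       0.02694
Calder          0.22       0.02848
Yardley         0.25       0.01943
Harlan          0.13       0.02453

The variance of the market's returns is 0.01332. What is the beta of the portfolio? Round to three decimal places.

1.783

β_Dray = 0.01736 / 0.01332 = 1.3033
β_Orrin = 0.02694 / 0.01332 = 2.0225
β_Calder = 0.02848 / 0.01332 = 2.1381
β_Yardley = 0.01943 / 0.01332 = 1.4587
β_Harlan = 0.02453 / 0.01332 = 1.8416
β_P = Σ w_i β_i = 0.14×1.3033 + 0.26×2.0225 + 0.22×2.1381 + 0.25×1.4587 + 0.13×1.8416 = 1.7828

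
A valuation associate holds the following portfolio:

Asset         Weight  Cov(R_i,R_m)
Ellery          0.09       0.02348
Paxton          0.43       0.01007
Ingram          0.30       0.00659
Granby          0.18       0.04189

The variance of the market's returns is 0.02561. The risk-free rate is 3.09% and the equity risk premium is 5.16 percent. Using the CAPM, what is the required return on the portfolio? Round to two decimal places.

6.31%

β_Ellery = 0.02348 / 0.02561 = 0.9168
β_Paxton = 0.01007 / 0.02561 = 0.3932
β_Ingram = 0.00659 / 0.02561 = 0.2573
β_Granby = 0.04189 / 0.02561 = 1.6357
β_P = Σ w_i β_i = 0.09×0.9168 + 0.43×0.3932 + 0.30×0.2573 + 0.18×1.6357 = 0.6232
E(R_P) = R_f + β_P × MRP = 3.09% + 0.6232 × 5.16% = 6.31%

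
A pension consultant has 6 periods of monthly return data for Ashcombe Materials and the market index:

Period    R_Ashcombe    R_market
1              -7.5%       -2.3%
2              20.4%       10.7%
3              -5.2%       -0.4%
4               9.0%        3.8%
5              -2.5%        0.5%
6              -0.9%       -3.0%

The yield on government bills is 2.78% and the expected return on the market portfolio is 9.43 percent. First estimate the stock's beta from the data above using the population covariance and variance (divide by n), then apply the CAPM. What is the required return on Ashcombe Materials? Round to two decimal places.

15.78%

Mean R_i = (-7.5 + 20.4 − 5.2 + 9.0 − 2.5 − 0.9) / 6 = 2.2167%
Mean R_m = (-2.3 + 10.7 − 0.4 + 3.8 + 0.5 − 3.0) / 6 = 1.5500%
Σ(R_i − R̄_i)(R_m − R̄_m) = 252.6450  ⇒  Cov = 252.6450 / 6 = 42.1075
Σ(R_m − R̄_m)² = 129.2150  ⇒  Var(R_m) = 129.2150 / 6 = 21.5358
β = Cov / Var(R_m) = 42.1075 / 21.5358 = 1.9552
MRP = 9.43% − 2.78% = 6.65%
E(R) = R_f + β × MRP = 2.78% + 1.9552 × 6.65% = 15.78%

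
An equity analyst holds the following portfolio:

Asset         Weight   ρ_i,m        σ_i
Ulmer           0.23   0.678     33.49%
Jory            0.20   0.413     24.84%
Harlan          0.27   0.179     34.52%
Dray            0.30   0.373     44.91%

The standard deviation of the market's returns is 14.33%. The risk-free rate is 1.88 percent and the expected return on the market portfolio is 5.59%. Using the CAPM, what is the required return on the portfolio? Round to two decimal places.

5.50%

β_Ulmer = 0.678 × 33.49% / 14.33% = 1.5845
β_Jory = 0.413 × 24.84% / 14.33% = 0.7159
β_Harlan = 0.179 × 34.52% / 14.33% = 0.4312
β_Dray = 0.373 × 44.91% / 14.33% = 1.1690
β_P = Σ w_i β_i = 0.23×1.5845 + 0.20×0.7159 + 0.27×0.4312 + 0.30×1.1690 = 0.9747
MRP = 5.59% − 1.88% = 3.71%
E(R_P) = R_f + β_P × MRP = 1.88% + 0.9747 × 3.71% = 5.50%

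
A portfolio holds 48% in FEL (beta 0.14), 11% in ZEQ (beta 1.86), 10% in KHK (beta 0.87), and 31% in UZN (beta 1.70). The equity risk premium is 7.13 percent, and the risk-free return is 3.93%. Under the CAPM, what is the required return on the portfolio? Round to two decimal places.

10.25%

β_P = Σ w_i β_i = 0.48×0.14 + 0.11×1.86 + 0.10×0.87 + 0.31×1.70 = 0.8858
E(R_P) = R_f + β_P × MRP = 3.93% + 0.8858 × 7.13% = 10.25%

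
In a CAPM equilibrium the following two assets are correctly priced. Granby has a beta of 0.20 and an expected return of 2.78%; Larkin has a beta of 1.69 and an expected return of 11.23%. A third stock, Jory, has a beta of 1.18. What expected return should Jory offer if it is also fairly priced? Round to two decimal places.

MRP (SML slope) = (11.23% − 2.78%) / (1.69 − 0.20) = 8.45% / 1.49 = 5.6711%
R_f (intercept) = 2.78% − 0.20 × 5.6711% = 1.6458%
E(R_Jory) = R_f + β × MRP = 1.6458% + 1.18 × 5.6711% = 8.34%

8.34%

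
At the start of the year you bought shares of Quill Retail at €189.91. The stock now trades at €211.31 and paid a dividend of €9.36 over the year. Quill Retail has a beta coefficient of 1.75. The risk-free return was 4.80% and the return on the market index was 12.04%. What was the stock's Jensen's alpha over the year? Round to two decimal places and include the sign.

Realised HPR = (P1 + D1 − P0) / P0 = (211.31 + 9.36 − 189.91) / 189.91 = 30.76 / 189.91 = 16.1971%
MRP = 12.04% − 4.80% = 7.24%
CAPM required = R_f + β·MRP = 4.80% + 1.75 × 7.24% = 17.4700%
α = realised − required = 16.1971% − 17.4700% = -1.27%

-1.27%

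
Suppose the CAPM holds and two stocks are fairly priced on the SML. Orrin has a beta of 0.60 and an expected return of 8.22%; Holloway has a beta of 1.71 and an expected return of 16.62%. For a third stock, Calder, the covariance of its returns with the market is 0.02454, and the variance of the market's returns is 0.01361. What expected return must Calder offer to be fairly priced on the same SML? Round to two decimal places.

MRP = (16.62% − 8.22%) / (1.71 − 0.60) = 7.5676%
R_f = 8.22% − 0.60 × 7.5676% = 3.6794%
β_Calder = Cov / Var(R_m) = 0.02454 / 0.01361 = 1.8031
E(R_Calder) = R_f + β × MRP = 3.6794% + 1.8031 × 7.5676% = 17.32%

17.32%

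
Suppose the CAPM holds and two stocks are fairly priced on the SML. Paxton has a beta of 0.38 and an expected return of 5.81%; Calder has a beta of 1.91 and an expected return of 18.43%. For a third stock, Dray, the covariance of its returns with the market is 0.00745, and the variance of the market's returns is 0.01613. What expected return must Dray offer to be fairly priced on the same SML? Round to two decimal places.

6.49%

MRP = (18.43% − 5.81%) / (1.91 − 0.38) = 8.2484%
R_f = 5.81% − 0.38 × 8.2484% = 2.6756%
β_Dray = Cov / Var(R_m) = 0.00745 / 0.01613 = 0.4619
E(R_Dray) = R_f + β × MRP = 2.6756% + 0.4619 × 8.2484% = 6.49%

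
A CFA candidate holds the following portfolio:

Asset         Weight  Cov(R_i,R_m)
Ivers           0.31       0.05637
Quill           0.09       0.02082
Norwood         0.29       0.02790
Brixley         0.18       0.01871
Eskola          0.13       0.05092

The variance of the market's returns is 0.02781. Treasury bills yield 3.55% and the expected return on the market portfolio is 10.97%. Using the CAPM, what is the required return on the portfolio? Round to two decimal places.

β_Ivers = 0.05637 / 0.02781 = 2.0270
β_Quill = 0.02082 / 0.02781 = 0.7487
β_Norwood = 0.02790 / 0.02781 = 1.0032
β_Brixley = 0.01871 / 0.02781 = 0.6728
β_Eskola = 0.05092 / 0.02781 = 1.8310
β_P = Σ w_i β_i = 0.31×2.0270 + 0.09×0.7487 + 0.29×1.0032 + 0.18×0.6728 + 0.13×1.8310 = 1.3458
MRP = 10.97% − 3.55% = 7.42%
E(R_P) = R_f + β_P × MRP = 3.55% + 1.3458 × 7.42% = 13.54%

13.54%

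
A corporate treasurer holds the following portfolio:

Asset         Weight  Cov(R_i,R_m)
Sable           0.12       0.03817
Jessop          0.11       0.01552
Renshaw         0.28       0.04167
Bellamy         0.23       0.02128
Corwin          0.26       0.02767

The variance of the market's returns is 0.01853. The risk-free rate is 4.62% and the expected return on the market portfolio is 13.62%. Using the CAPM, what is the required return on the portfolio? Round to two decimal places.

19.21%

β_Sable = 0.03817 / 0.01853 = 2.0599
β_Jessop = 0.01552 / 0.01853 = 0.8376
β_Renshaw = 0.04167 / 0.01853 = 2.2488
β_Bellamy = 0.02128 / 0.01853 = 1.1484
β_Corwin = 0.02767 / 0.01853 = 1.4933
β_P = Σ w_i β_i = 0.12×2.0599 + 0.11×0.8376 + 0.28×2.2488 + 0.23×1.1484 + 0.26×1.4933 = 1.6214
MRP = 13.62% − 4.62% = 9.00%
E(R_P) = R_f + β_P × MRP = 4.62% + 1.6214 × 9.00% = 19.21%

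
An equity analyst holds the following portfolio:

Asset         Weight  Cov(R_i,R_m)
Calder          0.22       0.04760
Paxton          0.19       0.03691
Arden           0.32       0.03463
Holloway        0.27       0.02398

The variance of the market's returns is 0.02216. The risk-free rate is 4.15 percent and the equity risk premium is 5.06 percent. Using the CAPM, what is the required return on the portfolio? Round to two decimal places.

β_Calder = 0.04760 / 0.02216 = 2.1480
β_Paxton = 0.03691 / 0.02216 = 1.6656
β_Arden = 0.03463 / 0.02216 = 1.5627
β_Holloway = 0.02398 / 0.02216 = 1.0821
β_P = Σ w_i β_i = 0.22×2.1480 + 0.19×1.6656 + 0.32×1.5627 + 0.27×1.0821 = 1.5813
E(R_P) = R_f + β_P × MRP = 4.15% + 1.5813 × 5.06% = 12.15%

12.15%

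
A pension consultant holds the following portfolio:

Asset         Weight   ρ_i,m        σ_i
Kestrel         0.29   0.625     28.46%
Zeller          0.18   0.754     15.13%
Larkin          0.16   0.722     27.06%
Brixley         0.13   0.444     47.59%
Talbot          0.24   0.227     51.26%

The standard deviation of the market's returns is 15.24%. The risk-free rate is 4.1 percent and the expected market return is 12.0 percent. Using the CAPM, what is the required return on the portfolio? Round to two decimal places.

β_Kestrel = 0.625 × 28.46% / 15.24% = 1.1672
β_Zeller = 0.754 × 15.13% / 15.24% = 0.7486
β_Larkin = 0.722 × 27.06% / 15.24% = 1.2820
β_Brixley = 0.444 × 47.59% / 15.24% = 1.3865
β_Talbot = 0.227 × 51.26% / 15.24% = 0.7635
β_P = Σ w_i β_i = 0.29×1.1672 + 0.18×0.7486 + 0.16×1.2820 + 0.13×1.3865 + 0.24×0.7635 = 1.0418
MRP = 12.0% − 4.1% = 7.90%
E(R_P) = R_f + β_P × MRP = 4.1% + 1.0418 × 7.9% = 12.33%

12.33%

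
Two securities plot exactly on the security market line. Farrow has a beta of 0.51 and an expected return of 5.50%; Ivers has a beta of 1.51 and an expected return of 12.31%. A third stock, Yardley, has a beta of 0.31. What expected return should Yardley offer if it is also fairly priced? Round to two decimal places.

MRP (SML slope) = (12.31% − 5.50%) / (1.51 − 0.51) = 6.81% / 1.00 = 6.8100%
R_f (intercept) = 5.50% − 0.51 × 6.8100% = 2.0269%
E(R_Yardley) = R_f + β × MRP = 2.0269% + 0.31 × 6.8100% = 4.14%

4.14%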